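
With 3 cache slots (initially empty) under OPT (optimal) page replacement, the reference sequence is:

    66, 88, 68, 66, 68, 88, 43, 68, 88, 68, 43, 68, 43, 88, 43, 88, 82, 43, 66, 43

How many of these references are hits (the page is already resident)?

14

66: fault, frames (66)
88: fault, frames (66 88)
68: fault, frames (66 88 68)
66: hit
68: hit
88: hit
43: fault, evict 66, frames (88 68 43)
68: hit
88: hit
68: hit
43: hit
68: hit
43: hit
88: hit
43: hit
88: hit
82: fault, evict 68, frames (88 43 82)
43: hit
66: fault, evict 82, frames (88 43 66)
43: hit
Hits: 14.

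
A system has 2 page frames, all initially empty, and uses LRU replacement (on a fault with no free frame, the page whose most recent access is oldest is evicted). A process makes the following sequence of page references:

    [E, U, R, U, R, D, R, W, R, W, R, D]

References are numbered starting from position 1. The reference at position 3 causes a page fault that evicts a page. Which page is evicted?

pos 1: E -> miss, frames {E}
pos 2: U -> miss, frames {E,U}
pos 3: R -> miss, evict E, frames {U,R}
At position 3, page E is evicted.

E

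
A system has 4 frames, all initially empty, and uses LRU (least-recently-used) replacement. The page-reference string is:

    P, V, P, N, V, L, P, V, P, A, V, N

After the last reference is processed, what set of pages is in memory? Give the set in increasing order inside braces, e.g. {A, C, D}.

P -> miss, frames {P}
V -> miss, frames {P,V}
P -> hit
N -> miss, frames {V,P,N}
V -> hit
L -> miss, frames {P,N,V,L}
P -> hit
V -> hit
P -> hit
A -> miss, evict N, frames {L,V,P,A}
V -> hit
N -> miss, evict L, frames {P,A,V,N}

{A, N, P, V}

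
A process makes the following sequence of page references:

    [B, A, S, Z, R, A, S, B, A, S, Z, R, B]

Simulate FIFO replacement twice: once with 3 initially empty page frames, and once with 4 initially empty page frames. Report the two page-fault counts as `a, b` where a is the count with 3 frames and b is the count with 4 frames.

3 frames: F F F F F F F F . . F F . → 10 faults.
4 frames: F F F F F . . F F F F F F → 11 faults.
11 > 10: adding a frame increased faults — Belady's anomaly.

10, 11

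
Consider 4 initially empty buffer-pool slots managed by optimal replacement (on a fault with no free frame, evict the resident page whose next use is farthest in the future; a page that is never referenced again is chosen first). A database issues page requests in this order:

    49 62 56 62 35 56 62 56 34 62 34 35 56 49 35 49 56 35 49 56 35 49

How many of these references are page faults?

6

49 -> miss, frames (49)
62 -> miss, frames (49 62)
56 -> miss, frames (49 62 56)
62 -> hit
35 -> miss, frames (49 62 56 35)
56 -> hit
62 -> hit
56 -> hit
34 -> miss, evict 49, frames (62 56 35 34)
62 -> hit
34 -> hit
35 -> hit
56 -> hit
49 -> miss, evict 34, frames (62 56 35 49)
35 -> hit
49 -> hit
56 -> hit
35 -> hit
49 -> hit
56 -> hit
35 -> hit
49 -> hit
Page faults: 6.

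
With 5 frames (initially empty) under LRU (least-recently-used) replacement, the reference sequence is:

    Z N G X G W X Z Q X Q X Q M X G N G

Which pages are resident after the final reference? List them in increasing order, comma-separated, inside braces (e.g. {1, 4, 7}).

Z: fault, frames (Z)
N: fault, frames (Z N)
G: fault, frames (Z N G)
X: fault, frames (Z N G X)
G: hit
W: fault, frames (Z N X G W)
X: hit
Z: hit
Q: fault, evict N, frames (G W X Z Q)
X: hit
Q: hit
X: hit
Q: hit
M: fault, evict G, frames (W Z X Q M)
X: hit
G: fault, evict W, frames (Z Q M X G)
N: fault, evict Z, frames (Q M X G N)
G: hit

{G, M, N, Q, X}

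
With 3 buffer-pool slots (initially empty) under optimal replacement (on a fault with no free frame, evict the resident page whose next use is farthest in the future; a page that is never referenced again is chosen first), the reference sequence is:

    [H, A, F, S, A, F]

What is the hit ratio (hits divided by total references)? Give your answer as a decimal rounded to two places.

0.33

H -> miss, frames {H}
A -> miss, frames {H,A}
F -> miss, frames {H,A,F}
S -> miss, evict H, frames {A,F,S}
A -> hit
F -> hit
Hits: 2 of 6 references → 2/6 = 0.3333.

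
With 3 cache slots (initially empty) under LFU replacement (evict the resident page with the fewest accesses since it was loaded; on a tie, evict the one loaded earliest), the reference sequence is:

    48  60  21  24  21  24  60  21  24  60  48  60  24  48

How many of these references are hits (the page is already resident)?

7

48 -> miss, frames (48)
60 -> miss, frames (48 60)
21 -> miss, frames (48 60 21)
24 -> miss, evict 48, frames (60 21 24)
21 -> hit
24 -> hit
60 -> hit
21 -> hit
24 -> hit
60 -> hit
48 -> miss, evict 60, frames (21 24 48)
60 -> miss, evict 48, frames (21 24 60)
24 -> hit
48 -> miss, evict 60, frames (21 24 48)
Hits: 7.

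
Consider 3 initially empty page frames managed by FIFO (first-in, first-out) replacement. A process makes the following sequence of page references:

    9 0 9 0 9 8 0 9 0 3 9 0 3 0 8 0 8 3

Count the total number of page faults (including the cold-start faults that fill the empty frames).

9 → fault, frames {9}
0 → fault, frames {9,0}
9 → hit
0 → hit
9 → hit
8 → fault, frames {9,0,8}
0 → hit
9 → hit
0 → hit
3 → fault, evict 9, frames {0,8,3}
9 → fault, evict 0, frames {8,3,9}
0 → fault, evict 8, frames {3,9,0}
3 → hit
0 → hit
8 → fault, evict 3, frames {9,0,8}
0 → hit
8 → hit
3 → fault, evict 9, frames {0,8,3}
Page faults: 8.

8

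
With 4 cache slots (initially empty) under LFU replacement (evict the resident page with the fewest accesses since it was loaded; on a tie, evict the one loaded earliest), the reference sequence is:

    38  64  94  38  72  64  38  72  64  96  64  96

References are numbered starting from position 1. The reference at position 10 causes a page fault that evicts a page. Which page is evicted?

pos 1: 38 → fault, frames [38]
pos 2: 64 → fault, frames [38, 64]
pos 3: 94 → fault, frames [38, 64, 94]
pos 4: 38 → hit
pos 5: 72 → fault, frames [38, 64, 94, 72]
pos 6: 64 → hit
pos 7: 38 → hit
pos 8: 72 → hit
pos 9: 64 → hit
pos 10: 96 → fault, evict 94, frames [38, 64, 72, 96]
At position 10, page 94 is evicted.

94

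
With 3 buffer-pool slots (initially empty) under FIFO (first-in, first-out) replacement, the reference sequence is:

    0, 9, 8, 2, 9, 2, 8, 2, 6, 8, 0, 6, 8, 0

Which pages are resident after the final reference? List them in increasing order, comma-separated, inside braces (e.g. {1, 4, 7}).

0: miss, frames (0)
9: miss, frames (0 9)
8: miss, frames (0 9 8)
2: miss, evict 0, frames (9 8 2)
9: hit
2: hit
8: hit
2: hit
6: miss, evict 9, frames (8 2 6)
8: hit
0: miss, evict 8, frames (2 6 0)
6: hit
8: miss, evict 2, frames (6 0 8)
0: hit

{0, 6, 8}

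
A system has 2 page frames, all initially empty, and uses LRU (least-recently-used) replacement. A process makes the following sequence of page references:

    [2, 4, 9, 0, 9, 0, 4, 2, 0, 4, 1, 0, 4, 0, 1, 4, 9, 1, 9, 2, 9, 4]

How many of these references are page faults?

17

2 → fault, frames {2}
4 → fault, frames {2,4}
9 → fault, evict 2, frames {4,9}
0 → fault, evict 4, frames {9,0}
9 → hit
0 → hit
4 → fault, evict 9, frames {0,4}
2 → fault, evict 0, frames {4,2}
0 → fault, evict 4, frames {2,0}
4 → fault, evict 2, frames {0,4}
1 → fault, evict 0, frames {4,1}
0 → fault, evict 4, frames {1,0}
4 → fault, evict 1, frames {0,4}
0 → hit
1 → fault, evict 4, frames {0,1}
4 → fault, evict 0, frames {1,4}
9 → fault, evict 1, frames {4,9}
1 → fault, evict 4, frames {9,1}
9 → hit
2 → fault, evict 1, frames {9,2}
9 → hit
4 → fault, evict 2, frames {9,4}
Page faults: 17.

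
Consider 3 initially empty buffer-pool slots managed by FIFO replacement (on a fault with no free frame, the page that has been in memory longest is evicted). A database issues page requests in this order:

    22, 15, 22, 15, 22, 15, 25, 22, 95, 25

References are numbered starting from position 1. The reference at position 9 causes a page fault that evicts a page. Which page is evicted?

pos 1: 22 -> miss, frames (22)
pos 2: 15 -> miss, frames (22 15)
pos 3: 22 -> hit
pos 4: 15 -> hit
pos 5: 22 -> hit
pos 6: 15 -> hit
pos 7: 25 -> miss, frames (22 15 25)
pos 8: 22 -> hit
pos 9: 95 -> miss, evict 22, frames (15 25 95)
At position 9, page 22 is evicted.

22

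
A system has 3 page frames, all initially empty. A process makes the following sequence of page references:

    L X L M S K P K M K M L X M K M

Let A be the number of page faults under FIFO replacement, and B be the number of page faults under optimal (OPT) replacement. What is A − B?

3

Under FIFO: F F . F F F F . F . . F F . F F → 11 faults.
Under OPT: F F . F F F F . . . . F F . . . → 8 faults.
A − B = 11 − 8 = 3.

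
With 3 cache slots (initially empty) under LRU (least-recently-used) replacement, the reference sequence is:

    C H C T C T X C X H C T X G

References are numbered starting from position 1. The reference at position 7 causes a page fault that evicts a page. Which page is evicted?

H

pos 1: C -> fault, frames (C)
pos 2: H -> fault, frames (C H)
pos 3: C -> hit
pos 4: T -> fault, frames (H C T)
pos 5: C -> hit
pos 6: T -> hit
pos 7: X -> fault, evict H, frames (C T X)
At position 7, page H is evicted.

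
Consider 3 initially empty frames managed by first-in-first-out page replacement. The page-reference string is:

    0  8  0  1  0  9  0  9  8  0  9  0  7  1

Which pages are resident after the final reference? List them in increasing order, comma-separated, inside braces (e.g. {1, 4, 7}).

0 → fault, frames [0]
8 → fault, frames [0, 8]
0 → hit
1 → fault, frames [0, 8, 1]
0 → hit
9 → fault, evict 0, frames [8, 1, 9]
0 → fault, evict 8, frames [1, 9, 0]
9 → hit
8 → fault, evict 1, frames [9, 0, 8]
0 → hit
9 → hit
0 → hit
7 → fault, evict 9, frames [0, 8, 7]
1 → fault, evict 0, frames [8, 7, 1]

{1, 7, 8}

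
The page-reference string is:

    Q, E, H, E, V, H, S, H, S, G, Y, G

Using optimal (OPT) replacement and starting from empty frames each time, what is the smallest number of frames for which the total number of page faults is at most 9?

2

f=1: 12 faults
f=2: 7 faults
f=3: 7 faults
f=4: 7 faults
f=5: 7 faults
f=6: 7 faults
f=7: 7 faults
Smallest f with faults ≤ 9 is 2.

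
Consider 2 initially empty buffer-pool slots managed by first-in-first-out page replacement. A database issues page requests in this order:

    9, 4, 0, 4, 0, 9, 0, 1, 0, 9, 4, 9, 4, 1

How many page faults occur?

9

9: miss, frames {9}
4: miss, frames {9,4}
0: miss, evict 9, frames {4,0}
4: hit
0: hit
9: miss, evict 4, frames {0,9}
0: hit
1: miss, evict 0, frames {9,1}
0: miss, evict 9, frames {1,0}
9: miss, evict 1, frames {0,9}
4: miss, evict 0, frames {9,4}
9: hit
4: hit
1: miss, evict 9, frames {4,1}
Page faults: 9.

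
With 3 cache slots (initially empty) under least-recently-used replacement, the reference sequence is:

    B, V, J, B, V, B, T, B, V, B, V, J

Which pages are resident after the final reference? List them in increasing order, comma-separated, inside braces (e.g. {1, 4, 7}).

B → fault, frames (B)
V → fault, frames (B V)
J → fault, frames (B V J)
B → hit
V → hit
B → hit
T → fault, evict J, frames (V B T)
B → hit
V → hit
B → hit
V → hit
J → fault, evict T, frames (B V J)

{B, J, V}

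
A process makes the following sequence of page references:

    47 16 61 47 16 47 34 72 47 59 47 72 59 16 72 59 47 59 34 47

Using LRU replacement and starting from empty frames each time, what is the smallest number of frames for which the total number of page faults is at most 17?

f=1: 20 faults
f=2: 17 faults
f=3: 9 faults
f=4: 8 faults
f=5: 6 faults
f=6: 6 faults
Smallest f with faults ≤ 17 is 2.

2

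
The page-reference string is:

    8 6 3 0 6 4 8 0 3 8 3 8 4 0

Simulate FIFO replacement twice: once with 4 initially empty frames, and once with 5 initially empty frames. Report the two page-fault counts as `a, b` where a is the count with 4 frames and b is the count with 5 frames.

4 frames: F F F F . F F . . . . . . . → 6 faults.
5 frames: F F F F . F . . . . . . . . → 5 faults.
5 < 6: adding a frame reduced faults, as is typical.

6, 5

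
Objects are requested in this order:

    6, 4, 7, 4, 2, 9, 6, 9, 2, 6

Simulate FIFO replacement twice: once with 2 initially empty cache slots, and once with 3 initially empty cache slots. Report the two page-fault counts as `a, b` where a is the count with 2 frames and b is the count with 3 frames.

7, 6

2 frames: F F F . F F F . F . → 7 faults.
3 frames: F F F . F F F . . . → 6 faults.
6 < 7: adding a frame reduced faults, as is typical.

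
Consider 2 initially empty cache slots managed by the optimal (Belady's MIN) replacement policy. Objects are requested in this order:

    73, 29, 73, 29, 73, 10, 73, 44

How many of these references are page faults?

73 -> fault, frames [73]
29 -> fault, frames [73, 29]
73 -> hit
29 -> hit
73 -> hit
10 -> fault, evict 29, frames [73, 10]
73 -> hit
44 -> fault, evict 10, frames [73, 44]
Page faults: 4.

4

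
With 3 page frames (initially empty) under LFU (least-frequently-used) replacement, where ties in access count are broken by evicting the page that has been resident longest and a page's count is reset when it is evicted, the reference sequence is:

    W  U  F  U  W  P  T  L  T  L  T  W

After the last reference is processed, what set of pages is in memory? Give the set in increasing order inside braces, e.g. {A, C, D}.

W: miss, frames [W]
U: miss, frames [W, U]
F: miss, frames [W, U, F]
U: hit
W: hit
P: miss, evict F, frames [W, U, P]
T: miss, evict P, frames [W, U, T]
L: miss, evict T, frames [W, U, L]
T: miss, evict L, frames [W, U, T]
L: miss, evict T, frames [W, U, L]
T: miss, evict L, frames [W, U, T]
W: hit

{T, U, W}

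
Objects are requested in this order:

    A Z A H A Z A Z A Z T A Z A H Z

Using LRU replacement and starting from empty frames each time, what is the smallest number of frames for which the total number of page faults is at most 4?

4

f=1: 16 faults
f=2: 9 faults
f=3: 5 faults
f=4: 4 faults
Smallest f with faults ≤ 4 is 4.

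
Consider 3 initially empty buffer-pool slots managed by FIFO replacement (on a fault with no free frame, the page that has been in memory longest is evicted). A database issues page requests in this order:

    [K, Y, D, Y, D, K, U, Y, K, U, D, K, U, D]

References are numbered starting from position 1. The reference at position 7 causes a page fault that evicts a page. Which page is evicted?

K

pos 1: K: miss, frames {K}
pos 2: Y: miss, frames {K,Y}
pos 3: D: miss, frames {K,Y,D}
pos 4: Y: hit
pos 5: D: hit
pos 6: K: hit
pos 7: U: miss, evict K, frames {Y,D,U}
At position 7, page K is evicted.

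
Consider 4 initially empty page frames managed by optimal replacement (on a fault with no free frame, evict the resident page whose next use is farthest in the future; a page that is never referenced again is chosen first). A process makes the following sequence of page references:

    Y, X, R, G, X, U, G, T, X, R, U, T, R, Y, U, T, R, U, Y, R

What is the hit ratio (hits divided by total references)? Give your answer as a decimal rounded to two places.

0.65

Y -> miss, frames [Y]
X -> miss, frames [Y, X]
R -> miss, frames [Y, X, R]
G -> miss, frames [Y, X, R, G]
X -> hit
U -> miss, evict Y, frames [X, R, G, U]
G -> hit
T -> miss, evict G, frames [X, R, U, T]
X -> hit
R -> hit
U -> hit
T -> hit
R -> hit
Y -> miss, evict X, frames [R, U, T, Y]
U -> hit
T -> hit
R -> hit
U -> hit
Y -> hit
R -> hit
Hits: 13 of 20 references → 13/20 = 0.6500.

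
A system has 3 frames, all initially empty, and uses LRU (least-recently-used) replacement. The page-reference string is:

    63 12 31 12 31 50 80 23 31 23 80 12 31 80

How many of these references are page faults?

9

63 → miss, frames (63)
12 → miss, frames (63 12)
31 → miss, frames (63 12 31)
12 → hit
31 → hit
50 → miss, evict 63, frames (12 31 50)
80 → miss, evict 12, frames (31 50 80)
23 → miss, evict 31, frames (50 80 23)
31 → miss, evict 50, frames (80 23 31)
23 → hit
80 → hit
12 → miss, evict 31, frames (23 80 12)
31 → miss, evict 23, frames (80 12 31)
80 → hit
Page faults: 9.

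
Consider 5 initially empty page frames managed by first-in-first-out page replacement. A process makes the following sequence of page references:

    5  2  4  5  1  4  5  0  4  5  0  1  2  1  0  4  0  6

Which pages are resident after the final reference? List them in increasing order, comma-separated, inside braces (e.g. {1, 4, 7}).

5 → fault, frames {5}
2 → fault, frames {5,2}
4 → fault, frames {5,2,4}
5 → hit
1 → fault, frames {5,2,4,1}
4 → hit
5 → hit
0 → fault, frames {5,2,4,1,0}
4 → hit
5 → hit
0 → hit
1 → hit
2 → hit
1 → hit
0 → hit
4 → hit
0 → hit
6 → fault, evict 5, frames {2,4,1,0,6}

{0, 1, 2, 4, 6}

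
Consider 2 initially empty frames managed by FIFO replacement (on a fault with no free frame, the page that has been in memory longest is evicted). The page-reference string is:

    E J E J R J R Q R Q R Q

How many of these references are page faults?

4

E -> fault, frames [E]
J -> fault, frames [E, J]
E -> hit
J -> hit
R -> fault, evict E, frames [J, R]
J -> hit
R -> hit
Q -> fault, evict J, frames [R, Q]
R -> hit
Q -> hit
R -> hit
Q -> hit
Page faults: 4.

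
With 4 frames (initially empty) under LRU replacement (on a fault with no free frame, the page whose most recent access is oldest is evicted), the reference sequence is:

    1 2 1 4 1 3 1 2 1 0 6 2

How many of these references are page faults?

6

1: fault, frames {1}
2: fault, frames {1,2}
1: hit
4: fault, frames {2,1,4}
1: hit
3: fault, frames {2,4,1,3}
1: hit
2: hit
1: hit
0: fault, evict 4, frames {3,2,1,0}
6: fault, evict 3, frames {2,1,0,6}
2: hit
Page faults: 6.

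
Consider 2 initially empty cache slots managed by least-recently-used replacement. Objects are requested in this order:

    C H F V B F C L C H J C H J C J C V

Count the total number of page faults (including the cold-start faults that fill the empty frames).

15

C → miss, frames (C)
H → miss, frames (C H)
F → miss, evict C, frames (H F)
V → miss, evict H, frames (F V)
B → miss, evict F, frames (V B)
F → miss, evict V, frames (B F)
C → miss, evict B, frames (F C)
L → miss, evict F, frames (C L)
C → hit
H → miss, evict L, frames (C H)
J → miss, evict C, frames (H J)
C → miss, evict H, frames (J C)
H → miss, evict J, frames (C H)
J → miss, evict C, frames (H J)
C → miss, evict H, frames (J C)
J → hit
C → hit
V → miss, evict J, frames (C V)
Page faults: 15.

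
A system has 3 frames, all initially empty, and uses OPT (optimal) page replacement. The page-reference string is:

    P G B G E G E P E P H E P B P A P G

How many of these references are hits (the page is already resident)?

P → fault, frames [P]
G → fault, frames [P, G]
B → fault, frames [P, G, B]
G → hit
E → fault, evict B, frames [P, G, E]
G → hit
E → hit
P → hit
E → hit
P → hit
H → fault, evict G, frames [P, E, H]
E → hit
P → hit
B → fault, evict H, frames [P, E, B]
P → hit
A → fault, evict B, frames [P, E, A]
P → hit
G → fault, evict A, frames [P, E, G]
Hits: 10.

10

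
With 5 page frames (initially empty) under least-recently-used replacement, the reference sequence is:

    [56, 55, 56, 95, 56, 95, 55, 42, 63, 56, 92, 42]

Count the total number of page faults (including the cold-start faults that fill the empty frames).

56 → miss, frames {56}
55 → miss, frames {56,55}
56 → hit
95 → miss, frames {55,56,95}
56 → hit
95 → hit
55 → hit
42 → miss, frames {56,95,55,42}
63 → miss, frames {56,95,55,42,63}
56 → hit
92 → miss, evict 95, frames {55,42,63,56,92}
42 → hit
Page faults: 6.

6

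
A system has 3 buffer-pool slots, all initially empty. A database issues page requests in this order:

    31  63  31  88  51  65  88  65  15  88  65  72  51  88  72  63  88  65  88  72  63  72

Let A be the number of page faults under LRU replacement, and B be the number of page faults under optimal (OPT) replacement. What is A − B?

2

Under LRU: F F . F F F . . F . . F F F . F . F . F F . → 13 faults.
Under OPT: F F . F F F . . F . . F F . . F . F . . F . → 11 faults.
A − B = 13 − 11 = 2.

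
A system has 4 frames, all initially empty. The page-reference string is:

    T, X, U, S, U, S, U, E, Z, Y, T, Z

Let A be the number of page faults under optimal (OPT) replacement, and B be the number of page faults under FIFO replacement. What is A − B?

-1

Under OPT: F F F F . . . F F F . . → 7 faults.
Under FIFO: F F F F . . . F F F F . → 8 faults.
A − B = 7 − 8 = -1.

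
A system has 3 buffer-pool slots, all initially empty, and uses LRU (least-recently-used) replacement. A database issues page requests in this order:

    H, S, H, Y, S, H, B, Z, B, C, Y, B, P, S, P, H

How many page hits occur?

6

H -> miss, frames (H)
S -> miss, frames (H S)
H -> hit
Y -> miss, frames (S H Y)
S -> hit
H -> hit
B -> miss, evict Y, frames (S H B)
Z -> miss, evict S, frames (H B Z)
B -> hit
C -> miss, evict H, frames (Z B C)
Y -> miss, evict Z, frames (B C Y)
B -> hit
P -> miss, evict C, frames (Y B P)
S -> miss, evict Y, frames (B P S)
P -> hit
H -> miss, evict B, frames (S P H)
Hits: 6.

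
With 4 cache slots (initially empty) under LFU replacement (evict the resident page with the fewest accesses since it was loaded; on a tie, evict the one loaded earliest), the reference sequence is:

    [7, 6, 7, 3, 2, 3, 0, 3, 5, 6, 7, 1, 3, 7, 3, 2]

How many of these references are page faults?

9

7 -> fault, frames {7}
6 -> fault, frames {7,6}
7 -> hit
3 -> fault, frames {7,6,3}
2 -> fault, frames {7,6,3,2}
3 -> hit
0 -> fault, evict 6, frames {7,3,2,0}
3 -> hit
5 -> fault, evict 2, frames {7,3,0,5}
6 -> fault, evict 0, frames {7,3,5,6}
7 -> hit
1 -> fault, evict 5, frames {7,3,6,1}
3 -> hit
7 -> hit
3 -> hit
2 -> fault, evict 6, frames {7,3,1,2}
Page faults: 9.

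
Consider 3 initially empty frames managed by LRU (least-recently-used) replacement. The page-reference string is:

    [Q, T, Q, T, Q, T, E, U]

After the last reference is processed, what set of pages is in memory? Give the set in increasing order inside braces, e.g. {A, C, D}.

{E, T, U}

Q: miss, frames [Q]
T: miss, frames [Q, T]
Q: hit
T: hit
Q: hit
T: hit
E: miss, frames [Q, T, E]
U: miss, evict Q, frames [T, E, U]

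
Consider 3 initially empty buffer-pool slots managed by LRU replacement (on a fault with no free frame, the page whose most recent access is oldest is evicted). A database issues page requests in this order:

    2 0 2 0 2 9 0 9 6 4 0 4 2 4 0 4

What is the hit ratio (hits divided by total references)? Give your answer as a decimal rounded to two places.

2 -> fault, frames {2}
0 -> fault, frames {2,0}
2 -> hit
0 -> hit
2 -> hit
9 -> fault, frames {0,2,9}
0 -> hit
9 -> hit
6 -> fault, evict 2, frames {0,9,6}
4 -> fault, evict 0, frames {9,6,4}
0 -> fault, evict 9, frames {6,4,0}
4 -> hit
2 -> fault, evict 6, frames {0,4,2}
4 -> hit
0 -> hit
4 -> hit
Hits: 9 of 16 references → 9/16 = 0.5625.

0.56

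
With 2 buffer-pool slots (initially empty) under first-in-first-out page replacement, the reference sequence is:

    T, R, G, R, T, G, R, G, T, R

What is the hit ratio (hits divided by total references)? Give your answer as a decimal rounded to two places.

0.20

T → fault, frames (T)
R → fault, frames (T R)
G → fault, evict T, frames (R G)
R → hit
T → fault, evict R, frames (G T)
G → hit
R → fault, evict G, frames (T R)
G → fault, evict T, frames (R G)
T → fault, evict R, frames (G T)
R → fault, evict G, frames (T R)
Hits: 2 of 10 references → 2/10 = 0.2000.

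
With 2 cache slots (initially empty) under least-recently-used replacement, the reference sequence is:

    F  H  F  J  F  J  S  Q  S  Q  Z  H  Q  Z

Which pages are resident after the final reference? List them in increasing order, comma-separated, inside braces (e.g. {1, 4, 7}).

F: miss, frames [F]
H: miss, frames [F, H]
F: hit
J: miss, evict H, frames [F, J]
F: hit
J: hit
S: miss, evict F, frames [J, S]
Q: miss, evict J, frames [S, Q]
S: hit
Q: hit
Z: miss, evict S, frames [Q, Z]
H: miss, evict Q, frames [Z, H]
Q: miss, evict Z, frames [H, Q]
Z: miss, evict H, frames [Q, Z]

{Q, Z}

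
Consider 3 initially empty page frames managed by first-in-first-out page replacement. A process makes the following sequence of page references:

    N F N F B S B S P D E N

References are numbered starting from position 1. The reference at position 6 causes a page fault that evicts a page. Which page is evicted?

N

pos 1: N -> fault, frames (N)
pos 2: F -> fault, frames (N F)
pos 3: N -> hit
pos 4: F -> hit
pos 5: B -> fault, frames (N F B)
pos 6: S -> fault, evict N, frames (F B S)
At position 6, page N is evicted.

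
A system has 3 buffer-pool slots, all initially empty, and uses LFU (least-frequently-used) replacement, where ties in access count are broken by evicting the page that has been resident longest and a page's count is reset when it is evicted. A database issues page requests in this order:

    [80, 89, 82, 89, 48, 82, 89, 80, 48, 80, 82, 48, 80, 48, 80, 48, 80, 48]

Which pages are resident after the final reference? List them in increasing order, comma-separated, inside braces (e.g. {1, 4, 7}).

80 → miss, frames (80)
89 → miss, frames (80 89)
82 → miss, frames (80 89 82)
89 → hit
48 → miss, evict 80, frames (89 82 48)
82 → hit
89 → hit
80 → miss, evict 48, frames (89 82 80)
48 → miss, evict 80, frames (89 82 48)
80 → miss, evict 48, frames (89 82 80)
82 → hit
48 → miss, evict 80, frames (89 82 48)
80 → miss, evict 48, frames (89 82 80)
48 → miss, evict 80, frames (89 82 48)
80 → miss, evict 48, frames (89 82 80)
48 → miss, evict 80, frames (89 82 48)
80 → miss, evict 48, frames (89 82 80)
48 → miss, evict 80, frames (89 82 48)

{48, 82, 89}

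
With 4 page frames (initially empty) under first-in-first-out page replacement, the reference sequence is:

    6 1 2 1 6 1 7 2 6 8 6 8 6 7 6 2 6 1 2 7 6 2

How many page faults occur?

6 → miss, frames {6}
1 → miss, frames {6,1}
2 → miss, frames {6,1,2}
1 → hit
6 → hit
1 → hit
7 → miss, frames {6,1,2,7}
2 → hit
6 → hit
8 → miss, evict 6, frames {1,2,7,8}
6 → miss, evict 1, frames {2,7,8,6}
8 → hit
6 → hit
7 → hit
6 → hit
2 → hit
6 → hit
1 → miss, evict 2, frames {7,8,6,1}
2 → miss, evict 7, frames {8,6,1,2}
7 → miss, evict 8, frames {6,1,2,7}
6 → hit
2 → hit
Page faults: 9.

9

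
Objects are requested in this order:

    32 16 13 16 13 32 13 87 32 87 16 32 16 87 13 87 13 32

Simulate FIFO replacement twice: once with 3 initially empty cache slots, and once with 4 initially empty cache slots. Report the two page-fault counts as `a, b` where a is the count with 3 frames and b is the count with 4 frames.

3 frames: F F F . . . . F F . F . . . F F . F → 9 faults.
4 frames: F F F . . . . F . . . . . . . . . . → 4 faults.
4 < 9: adding a frame reduced faults, as is typical.

9, 4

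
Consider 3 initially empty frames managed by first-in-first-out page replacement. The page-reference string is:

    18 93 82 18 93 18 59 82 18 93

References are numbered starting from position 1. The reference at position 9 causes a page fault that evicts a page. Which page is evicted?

pos 1: 18 → miss, frames {18}
pos 2: 93 → miss, frames {18,93}
pos 3: 82 → miss, frames {18,93,82}
pos 4: 18 → hit
pos 5: 93 → hit
pos 6: 18 → hit
pos 7: 59 → miss, evict 18, frames {93,82,59}
pos 8: 82 → hit
pos 9: 18 → miss, evict 93, frames {82,59,18}
At position 9, page 93 is evicted.

93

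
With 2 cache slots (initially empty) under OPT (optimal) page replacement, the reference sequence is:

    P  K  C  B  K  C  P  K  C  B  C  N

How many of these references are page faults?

9

P: fault, frames [P]
K: fault, frames [P, K]
C: fault, evict P, frames [K, C]
B: fault, evict C, frames [K, B]
K: hit
C: fault, evict B, frames [K, C]
P: fault, evict C, frames [K, P]
K: hit
C: fault, evict P, frames [K, C]
B: fault, evict K, frames [C, B]
C: hit
N: fault, evict B, frames [C, N]
Page faults: 9.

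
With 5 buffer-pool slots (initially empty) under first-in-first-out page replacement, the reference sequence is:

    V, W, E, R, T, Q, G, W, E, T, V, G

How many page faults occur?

10

V → miss, frames (V)
W → miss, frames (V W)
E → miss, frames (V W E)
R → miss, frames (V W E R)
T → miss, frames (V W E R T)
Q → miss, evict V, frames (W E R T Q)
G → miss, evict W, frames (E R T Q G)
W → miss, evict E, frames (R T Q G W)
E → miss, evict R, frames (T Q G W E)
T → hit
V → miss, evict T, frames (Q G W E V)
G → hit
Page faults: 10.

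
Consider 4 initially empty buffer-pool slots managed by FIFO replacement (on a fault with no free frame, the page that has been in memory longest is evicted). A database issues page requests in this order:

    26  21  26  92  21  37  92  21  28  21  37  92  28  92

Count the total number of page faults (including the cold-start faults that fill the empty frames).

26: fault, frames [26]
21: fault, frames [26, 21]
26: hit
92: fault, frames [26, 21, 92]
21: hit
37: fault, frames [26, 21, 92, 37]
92: hit
21: hit
28: fault, evict 26, frames [21, 92, 37, 28]
21: hit
37: hit
92: hit
28: hit
92: hit
Page faults: 5.

5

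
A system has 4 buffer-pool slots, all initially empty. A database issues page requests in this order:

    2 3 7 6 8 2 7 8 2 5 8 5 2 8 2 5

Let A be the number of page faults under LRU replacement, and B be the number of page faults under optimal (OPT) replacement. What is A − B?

1

Under LRU: F F F F F F . . . F . . . . . . → 7 faults.
Under OPT: F F F F F . . . . F . . . . . . → 6 faults.
A − B = 7 − 6 = 1.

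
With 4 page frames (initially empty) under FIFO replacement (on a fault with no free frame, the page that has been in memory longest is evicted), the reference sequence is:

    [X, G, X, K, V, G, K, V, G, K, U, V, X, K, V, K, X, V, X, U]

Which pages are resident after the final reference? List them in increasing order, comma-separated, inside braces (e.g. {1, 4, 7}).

X → miss, frames [X]
G → miss, frames [X, G]
X → hit
K → miss, frames [X, G, K]
V → miss, frames [X, G, K, V]
G → hit
K → hit
V → hit
G → hit
K → hit
U → miss, evict X, frames [G, K, V, U]
V → hit
X → miss, evict G, frames [K, V, U, X]
K → hit
V → hit
K → hit
X → hit
V → hit
X → hit
U → hit

{K, U, V, X}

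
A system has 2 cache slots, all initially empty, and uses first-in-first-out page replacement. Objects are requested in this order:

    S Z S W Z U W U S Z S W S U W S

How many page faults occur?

11

S → fault, frames (S)
Z → fault, frames (S Z)
S → hit
W → fault, evict S, frames (Z W)
Z → hit
U → fault, evict Z, frames (W U)
W → hit
U → hit
S → fault, evict W, frames (U S)
Z → fault, evict U, frames (S Z)
S → hit
W → fault, evict S, frames (Z W)
S → fault, evict Z, frames (W S)
U → fault, evict W, frames (S U)
W → fault, evict S, frames (U W)
S → fault, evict U, frames (W S)
Page faults: 11.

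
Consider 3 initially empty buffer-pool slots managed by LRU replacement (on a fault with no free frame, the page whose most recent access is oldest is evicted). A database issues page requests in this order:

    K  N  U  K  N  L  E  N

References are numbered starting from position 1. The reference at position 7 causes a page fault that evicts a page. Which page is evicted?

K

pos 1: K → miss, frames (K)
pos 2: N → miss, frames (K N)
pos 3: U → miss, frames (K N U)
pos 4: K → hit
pos 5: N → hit
pos 6: L → miss, evict U, frames (K N L)
pos 7: E → miss, evict K, frames (N L E)
At position 7, page K is evicted.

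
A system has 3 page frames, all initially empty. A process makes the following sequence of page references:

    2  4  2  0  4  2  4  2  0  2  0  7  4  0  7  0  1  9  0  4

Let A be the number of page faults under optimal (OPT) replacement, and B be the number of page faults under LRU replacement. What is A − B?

Under OPT: F F . F . . . . . . . F . . . . F F . . → 6 faults.
Under LRU: F F . F . . . . . . . F F . . . F F . F → 8 faults.
A − B = 6 − 8 = -2.

-2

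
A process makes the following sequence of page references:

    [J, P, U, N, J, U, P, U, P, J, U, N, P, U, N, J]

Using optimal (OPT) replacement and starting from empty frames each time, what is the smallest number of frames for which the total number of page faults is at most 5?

f=1: 16 faults
f=2: 11 faults
f=3: 7 faults
f=4: 4 faults
Smallest f with faults ≤ 5 is 4.

4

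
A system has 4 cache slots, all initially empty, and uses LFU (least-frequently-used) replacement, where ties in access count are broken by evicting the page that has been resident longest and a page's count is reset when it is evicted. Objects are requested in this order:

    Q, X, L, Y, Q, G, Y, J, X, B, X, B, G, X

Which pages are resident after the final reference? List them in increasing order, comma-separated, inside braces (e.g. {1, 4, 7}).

{B, G, X, Y}

Q -> fault, frames {Q}
X -> fault, frames {Q,X}
L -> fault, frames {Q,X,L}
Y -> fault, frames {Q,X,L,Y}
Q -> hit
G -> fault, evict X, frames {Q,L,Y,G}
Y -> hit
J -> fault, evict L, frames {Q,Y,G,J}
X -> fault, evict G, frames {Q,Y,J,X}
B -> fault, evict J, frames {Q,Y,X,B}
X -> hit
B -> hit
G -> fault, evict Q, frames {Y,X,B,G}
X -> hit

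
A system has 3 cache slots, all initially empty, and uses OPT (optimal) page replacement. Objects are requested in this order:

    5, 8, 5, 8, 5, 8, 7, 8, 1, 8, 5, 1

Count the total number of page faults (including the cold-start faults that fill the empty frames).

5: miss, frames {5}
8: miss, frames {5,8}
5: hit
8: hit
5: hit
8: hit
7: miss, frames {5,8,7}
8: hit
1: miss, evict 7, frames {5,8,1}
8: hit
5: hit
1: hit
Page faults: 4.

4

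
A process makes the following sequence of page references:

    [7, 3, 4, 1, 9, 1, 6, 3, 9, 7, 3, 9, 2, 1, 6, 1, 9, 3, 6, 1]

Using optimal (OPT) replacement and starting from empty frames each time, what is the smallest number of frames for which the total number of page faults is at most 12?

f=1: 20 faults
f=2: 15 faults
f=3: 11 faults
f=4: 8 faults
f=5: 7 faults
f=6: 7 faults
f=7: 7 faults
Smallest f with faults ≤ 12 is 3.

3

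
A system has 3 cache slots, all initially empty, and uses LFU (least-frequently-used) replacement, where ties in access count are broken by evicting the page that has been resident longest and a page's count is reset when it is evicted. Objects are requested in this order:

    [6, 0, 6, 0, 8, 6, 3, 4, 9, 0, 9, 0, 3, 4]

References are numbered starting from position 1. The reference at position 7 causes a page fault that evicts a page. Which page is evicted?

8

pos 1: 6: miss, frames (6)
pos 2: 0: miss, frames (6 0)
pos 3: 6: hit
pos 4: 0: hit
pos 5: 8: miss, frames (6 0 8)
pos 6: 6: hit
pos 7: 3: miss, evict 8, frames (6 0 3)
At position 7, page 8 is evicted.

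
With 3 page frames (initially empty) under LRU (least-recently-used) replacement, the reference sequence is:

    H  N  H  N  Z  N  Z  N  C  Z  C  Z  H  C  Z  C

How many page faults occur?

H -> fault, frames {H}
N -> fault, frames {H,N}
H -> hit
N -> hit
Z -> fault, frames {H,N,Z}
N -> hit
Z -> hit
N -> hit
C -> fault, evict H, frames {Z,N,C}
Z -> hit
C -> hit
Z -> hit
H -> fault, evict N, frames {C,Z,H}
C -> hit
Z -> hit
C -> hit
Page faults: 5.

5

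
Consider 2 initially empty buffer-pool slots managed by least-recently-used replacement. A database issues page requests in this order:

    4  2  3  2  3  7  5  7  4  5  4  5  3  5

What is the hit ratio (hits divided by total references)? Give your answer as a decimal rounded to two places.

0.43

4 → miss, frames {4}
2 → miss, frames {4,2}
3 → miss, evict 4, frames {2,3}
2 → hit
3 → hit
7 → miss, evict 2, frames {3,7}
5 → miss, evict 3, frames {7,5}
7 → hit
4 → miss, evict 5, frames {7,4}
5 → miss, evict 7, frames {4,5}
4 → hit
5 → hit
3 → miss, evict 4, frames {5,3}
5 → hit
Hits: 6 of 14 references → 6/14 = 0.4286.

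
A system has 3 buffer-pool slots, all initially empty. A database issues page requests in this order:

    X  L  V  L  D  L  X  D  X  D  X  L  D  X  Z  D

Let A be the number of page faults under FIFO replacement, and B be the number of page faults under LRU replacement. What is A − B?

2

Under FIFO: F F F . F . F . . . . F . . F F → 8 faults.
Under LRU: F F F . F . F . . . . . . . F . → 6 faults.
A − B = 8 − 6 = 2.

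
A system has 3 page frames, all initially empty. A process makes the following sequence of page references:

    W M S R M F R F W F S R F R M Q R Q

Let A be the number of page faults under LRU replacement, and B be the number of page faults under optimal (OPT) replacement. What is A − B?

Under LRU: F F F F . F . . F . F F . . F F . . → 10 faults.
Under OPT: F F F F . F . . . . F . . . F F . . → 8 faults.
A − B = 10 − 8 = 2.

2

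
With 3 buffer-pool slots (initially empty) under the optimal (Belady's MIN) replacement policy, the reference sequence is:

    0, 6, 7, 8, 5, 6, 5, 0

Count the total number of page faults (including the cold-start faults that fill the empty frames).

0: fault, frames {0}
6: fault, frames {0,6}
7: fault, frames {0,6,7}
8: fault, evict 7, frames {0,6,8}
5: fault, evict 8, frames {0,6,5}
6: hit
5: hit
0: hit
Page faults: 5.

5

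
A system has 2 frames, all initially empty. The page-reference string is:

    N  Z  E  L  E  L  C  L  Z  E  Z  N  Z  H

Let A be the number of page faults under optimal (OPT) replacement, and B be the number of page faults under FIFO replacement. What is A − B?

-1

Under OPT: F F F F . . F . F F . F . F → 9 faults.
Under FIFO: F F F F . . F . F F . F F F → 10 faults.
A − B = 9 − 10 = -1.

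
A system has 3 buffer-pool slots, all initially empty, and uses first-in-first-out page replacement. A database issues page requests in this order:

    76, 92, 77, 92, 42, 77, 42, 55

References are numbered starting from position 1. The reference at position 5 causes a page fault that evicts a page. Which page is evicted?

76

pos 1: 76 → miss, frames {76}
pos 2: 92 → miss, frames {76,92}
pos 3: 77 → miss, frames {76,92,77}
pos 4: 92 → hit
pos 5: 42 → miss, evict 76, frames {92,77,42}
At position 5, page 76 is evicted.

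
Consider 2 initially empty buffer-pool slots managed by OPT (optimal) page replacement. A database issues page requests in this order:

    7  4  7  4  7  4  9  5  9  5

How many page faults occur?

7: miss, frames [7]
4: miss, frames [7, 4]
7: hit
4: hit
7: hit
4: hit
9: miss, evict 4, frames [7, 9]
5: miss, evict 7, frames [9, 5]
9: hit
5: hit
Page faults: 4.

4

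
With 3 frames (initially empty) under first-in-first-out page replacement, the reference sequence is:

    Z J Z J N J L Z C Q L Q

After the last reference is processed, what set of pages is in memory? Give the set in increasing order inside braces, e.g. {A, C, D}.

Z → miss, frames {Z}
J → miss, frames {Z,J}
Z → hit
J → hit
N → miss, frames {Z,J,N}
J → hit
L → miss, evict Z, frames {J,N,L}
Z → miss, evict J, frames {N,L,Z}
C → miss, evict N, frames {L,Z,C}
Q → miss, evict L, frames {Z,C,Q}
L → miss, evict Z, frames {C,Q,L}
Q → hit

{C, L, Q}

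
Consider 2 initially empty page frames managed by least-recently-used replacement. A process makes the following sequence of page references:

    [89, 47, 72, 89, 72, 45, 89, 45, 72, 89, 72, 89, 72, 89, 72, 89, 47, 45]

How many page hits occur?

89 -> miss, frames [89]
47 -> miss, frames [89, 47]
72 -> miss, evict 89, frames [47, 72]
89 -> miss, evict 47, frames [72, 89]
72 -> hit
45 -> miss, evict 89, frames [72, 45]
89 -> miss, evict 72, frames [45, 89]
45 -> hit
72 -> miss, evict 89, frames [45, 72]
89 -> miss, evict 45, frames [72, 89]
72 -> hit
89 -> hit
72 -> hit
89 -> hit
72 -> hit
89 -> hit
47 -> miss, evict 72, frames [89, 47]
45 -> miss, evict 89, frames [47, 45]
Hits: 8.

8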